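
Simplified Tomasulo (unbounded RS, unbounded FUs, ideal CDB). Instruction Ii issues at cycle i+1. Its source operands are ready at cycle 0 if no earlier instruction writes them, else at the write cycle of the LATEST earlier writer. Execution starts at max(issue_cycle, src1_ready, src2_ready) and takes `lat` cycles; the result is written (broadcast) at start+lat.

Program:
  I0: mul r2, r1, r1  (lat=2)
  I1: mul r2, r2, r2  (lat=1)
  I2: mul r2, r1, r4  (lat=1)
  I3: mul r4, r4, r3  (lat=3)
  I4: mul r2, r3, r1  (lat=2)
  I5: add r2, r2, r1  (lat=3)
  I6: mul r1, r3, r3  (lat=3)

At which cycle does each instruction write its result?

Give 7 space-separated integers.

I0 mul r2: issue@1 deps=(None,None) exec_start@1 write@3
I1 mul r2: issue@2 deps=(0,0) exec_start@3 write@4
I2 mul r2: issue@3 deps=(None,None) exec_start@3 write@4
I3 mul r4: issue@4 deps=(None,None) exec_start@4 write@7
I4 mul r2: issue@5 deps=(None,None) exec_start@5 write@7
I5 add r2: issue@6 deps=(4,None) exec_start@7 write@10
I6 mul r1: issue@7 deps=(None,None) exec_start@7 write@10

Answer: 3 4 4 7 7 10 10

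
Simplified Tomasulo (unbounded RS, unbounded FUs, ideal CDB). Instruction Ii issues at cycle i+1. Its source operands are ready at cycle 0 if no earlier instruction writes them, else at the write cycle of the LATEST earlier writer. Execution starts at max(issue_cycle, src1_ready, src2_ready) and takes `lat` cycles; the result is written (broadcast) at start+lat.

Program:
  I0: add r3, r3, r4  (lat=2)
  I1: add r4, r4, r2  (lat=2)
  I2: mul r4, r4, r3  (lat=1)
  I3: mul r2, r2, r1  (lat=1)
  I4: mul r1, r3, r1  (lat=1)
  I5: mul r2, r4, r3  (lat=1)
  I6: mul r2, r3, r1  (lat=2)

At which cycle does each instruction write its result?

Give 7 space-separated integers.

I0 add r3: issue@1 deps=(None,None) exec_start@1 write@3
I1 add r4: issue@2 deps=(None,None) exec_start@2 write@4
I2 mul r4: issue@3 deps=(1,0) exec_start@4 write@5
I3 mul r2: issue@4 deps=(None,None) exec_start@4 write@5
I4 mul r1: issue@5 deps=(0,None) exec_start@5 write@6
I5 mul r2: issue@6 deps=(2,0) exec_start@6 write@7
I6 mul r2: issue@7 deps=(0,4) exec_start@7 write@9

Answer: 3 4 5 5 6 7 9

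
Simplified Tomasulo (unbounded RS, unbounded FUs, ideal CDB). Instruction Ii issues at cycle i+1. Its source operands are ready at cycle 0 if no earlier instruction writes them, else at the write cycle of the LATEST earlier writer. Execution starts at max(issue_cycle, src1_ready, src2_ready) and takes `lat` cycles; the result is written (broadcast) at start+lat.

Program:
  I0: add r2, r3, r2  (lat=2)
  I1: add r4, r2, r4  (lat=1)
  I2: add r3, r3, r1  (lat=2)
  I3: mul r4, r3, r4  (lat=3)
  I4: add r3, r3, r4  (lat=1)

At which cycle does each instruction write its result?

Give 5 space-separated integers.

Answer: 3 4 5 8 9

Derivation:
I0 add r2: issue@1 deps=(None,None) exec_start@1 write@3
I1 add r4: issue@2 deps=(0,None) exec_start@3 write@4
I2 add r3: issue@3 deps=(None,None) exec_start@3 write@5
I3 mul r4: issue@4 deps=(2,1) exec_start@5 write@8
I4 add r3: issue@5 deps=(2,3) exec_start@8 write@9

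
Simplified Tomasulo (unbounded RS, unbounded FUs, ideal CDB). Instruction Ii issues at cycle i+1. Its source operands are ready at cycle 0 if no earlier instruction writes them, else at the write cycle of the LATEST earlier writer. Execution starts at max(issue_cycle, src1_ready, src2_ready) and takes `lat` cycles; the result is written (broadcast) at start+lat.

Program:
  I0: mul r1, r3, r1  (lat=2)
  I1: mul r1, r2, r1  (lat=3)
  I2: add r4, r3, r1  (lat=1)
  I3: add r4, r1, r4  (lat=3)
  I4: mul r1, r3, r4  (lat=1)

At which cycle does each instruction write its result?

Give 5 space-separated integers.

Answer: 3 6 7 10 11

Derivation:
I0 mul r1: issue@1 deps=(None,None) exec_start@1 write@3
I1 mul r1: issue@2 deps=(None,0) exec_start@3 write@6
I2 add r4: issue@3 deps=(None,1) exec_start@6 write@7
I3 add r4: issue@4 deps=(1,2) exec_start@7 write@10
I4 mul r1: issue@5 deps=(None,3) exec_start@10 write@11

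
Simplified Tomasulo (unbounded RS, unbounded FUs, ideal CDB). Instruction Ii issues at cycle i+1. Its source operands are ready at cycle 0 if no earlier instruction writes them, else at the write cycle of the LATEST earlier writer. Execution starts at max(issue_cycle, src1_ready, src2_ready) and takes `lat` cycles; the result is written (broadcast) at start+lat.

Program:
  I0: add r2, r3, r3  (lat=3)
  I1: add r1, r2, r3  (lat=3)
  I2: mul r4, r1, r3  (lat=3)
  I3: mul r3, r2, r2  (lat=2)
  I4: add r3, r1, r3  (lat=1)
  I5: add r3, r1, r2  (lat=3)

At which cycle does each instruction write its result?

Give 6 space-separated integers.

I0 add r2: issue@1 deps=(None,None) exec_start@1 write@4
I1 add r1: issue@2 deps=(0,None) exec_start@4 write@7
I2 mul r4: issue@3 deps=(1,None) exec_start@7 write@10
I3 mul r3: issue@4 deps=(0,0) exec_start@4 write@6
I4 add r3: issue@5 deps=(1,3) exec_start@7 write@8
I5 add r3: issue@6 deps=(1,0) exec_start@7 write@10

Answer: 4 7 10 6 8 10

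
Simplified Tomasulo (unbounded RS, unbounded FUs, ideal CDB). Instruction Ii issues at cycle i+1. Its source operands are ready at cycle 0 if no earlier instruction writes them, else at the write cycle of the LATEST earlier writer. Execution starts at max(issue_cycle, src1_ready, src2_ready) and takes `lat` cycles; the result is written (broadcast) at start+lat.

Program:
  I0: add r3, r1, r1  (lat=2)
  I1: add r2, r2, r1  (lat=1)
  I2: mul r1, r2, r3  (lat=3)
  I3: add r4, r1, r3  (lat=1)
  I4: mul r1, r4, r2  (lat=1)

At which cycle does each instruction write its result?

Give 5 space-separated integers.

I0 add r3: issue@1 deps=(None,None) exec_start@1 write@3
I1 add r2: issue@2 deps=(None,None) exec_start@2 write@3
I2 mul r1: issue@3 deps=(1,0) exec_start@3 write@6
I3 add r4: issue@4 deps=(2,0) exec_start@6 write@7
I4 mul r1: issue@5 deps=(3,1) exec_start@7 write@8

Answer: 3 3 6 7 8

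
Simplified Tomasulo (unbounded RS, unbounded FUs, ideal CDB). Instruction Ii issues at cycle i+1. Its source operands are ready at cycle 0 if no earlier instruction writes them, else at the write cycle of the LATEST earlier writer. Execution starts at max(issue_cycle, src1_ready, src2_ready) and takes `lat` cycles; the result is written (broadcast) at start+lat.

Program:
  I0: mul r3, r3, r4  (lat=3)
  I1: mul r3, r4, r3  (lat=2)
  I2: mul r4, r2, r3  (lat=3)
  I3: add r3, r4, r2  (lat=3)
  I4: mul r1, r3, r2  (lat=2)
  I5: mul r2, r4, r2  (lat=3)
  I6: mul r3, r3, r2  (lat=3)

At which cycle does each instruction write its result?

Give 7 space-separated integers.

I0 mul r3: issue@1 deps=(None,None) exec_start@1 write@4
I1 mul r3: issue@2 deps=(None,0) exec_start@4 write@6
I2 mul r4: issue@3 deps=(None,1) exec_start@6 write@9
I3 add r3: issue@4 deps=(2,None) exec_start@9 write@12
I4 mul r1: issue@5 deps=(3,None) exec_start@12 write@14
I5 mul r2: issue@6 deps=(2,None) exec_start@9 write@12
I6 mul r3: issue@7 deps=(3,5) exec_start@12 write@15

Answer: 4 6 9 12 14 12 15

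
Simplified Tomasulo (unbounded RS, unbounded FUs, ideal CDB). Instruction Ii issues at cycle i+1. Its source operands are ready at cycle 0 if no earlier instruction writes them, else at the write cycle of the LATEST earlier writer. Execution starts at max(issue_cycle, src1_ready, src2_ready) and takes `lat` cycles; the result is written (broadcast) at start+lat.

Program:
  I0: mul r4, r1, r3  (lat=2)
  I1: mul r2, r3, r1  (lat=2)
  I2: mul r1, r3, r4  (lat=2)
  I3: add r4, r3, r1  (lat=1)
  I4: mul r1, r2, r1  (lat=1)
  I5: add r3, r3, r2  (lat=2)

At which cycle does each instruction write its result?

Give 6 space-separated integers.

I0 mul r4: issue@1 deps=(None,None) exec_start@1 write@3
I1 mul r2: issue@2 deps=(None,None) exec_start@2 write@4
I2 mul r1: issue@3 deps=(None,0) exec_start@3 write@5
I3 add r4: issue@4 deps=(None,2) exec_start@5 write@6
I4 mul r1: issue@5 deps=(1,2) exec_start@5 write@6
I5 add r3: issue@6 deps=(None,1) exec_start@6 write@8

Answer: 3 4 5 6 6 8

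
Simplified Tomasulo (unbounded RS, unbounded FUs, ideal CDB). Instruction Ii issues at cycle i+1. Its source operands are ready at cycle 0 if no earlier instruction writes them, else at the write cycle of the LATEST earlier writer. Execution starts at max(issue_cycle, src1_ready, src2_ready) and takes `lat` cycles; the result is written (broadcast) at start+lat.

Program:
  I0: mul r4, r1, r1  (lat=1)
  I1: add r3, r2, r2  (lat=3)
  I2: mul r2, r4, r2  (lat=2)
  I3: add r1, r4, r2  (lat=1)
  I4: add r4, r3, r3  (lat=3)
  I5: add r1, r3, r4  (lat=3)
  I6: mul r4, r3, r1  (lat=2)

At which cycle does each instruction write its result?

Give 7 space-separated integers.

I0 mul r4: issue@1 deps=(None,None) exec_start@1 write@2
I1 add r3: issue@2 deps=(None,None) exec_start@2 write@5
I2 mul r2: issue@3 deps=(0,None) exec_start@3 write@5
I3 add r1: issue@4 deps=(0,2) exec_start@5 write@6
I4 add r4: issue@5 deps=(1,1) exec_start@5 write@8
I5 add r1: issue@6 deps=(1,4) exec_start@8 write@11
I6 mul r4: issue@7 deps=(1,5) exec_start@11 write@13

Answer: 2 5 5 6 8 11 13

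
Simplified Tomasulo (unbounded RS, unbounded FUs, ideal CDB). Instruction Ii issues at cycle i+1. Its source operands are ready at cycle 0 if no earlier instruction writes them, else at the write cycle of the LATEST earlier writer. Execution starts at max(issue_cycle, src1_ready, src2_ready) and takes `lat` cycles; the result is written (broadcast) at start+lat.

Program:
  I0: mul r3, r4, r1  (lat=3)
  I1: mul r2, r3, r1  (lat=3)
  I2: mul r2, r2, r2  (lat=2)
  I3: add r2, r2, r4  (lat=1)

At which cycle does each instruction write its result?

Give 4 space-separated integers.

Answer: 4 7 9 10

Derivation:
I0 mul r3: issue@1 deps=(None,None) exec_start@1 write@4
I1 mul r2: issue@2 deps=(0,None) exec_start@4 write@7
I2 mul r2: issue@3 deps=(1,1) exec_start@7 write@9
I3 add r2: issue@4 deps=(2,None) exec_start@9 write@10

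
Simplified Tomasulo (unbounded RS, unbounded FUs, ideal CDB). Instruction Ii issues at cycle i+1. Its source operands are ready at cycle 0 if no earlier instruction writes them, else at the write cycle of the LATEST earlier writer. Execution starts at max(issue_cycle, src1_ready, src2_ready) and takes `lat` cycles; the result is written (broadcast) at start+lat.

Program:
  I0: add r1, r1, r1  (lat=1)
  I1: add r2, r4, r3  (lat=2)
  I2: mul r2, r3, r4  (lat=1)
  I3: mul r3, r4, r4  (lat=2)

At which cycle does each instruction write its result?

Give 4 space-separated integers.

Answer: 2 4 4 6

Derivation:
I0 add r1: issue@1 deps=(None,None) exec_start@1 write@2
I1 add r2: issue@2 deps=(None,None) exec_start@2 write@4
I2 mul r2: issue@3 deps=(None,None) exec_start@3 write@4
I3 mul r3: issue@4 deps=(None,None) exec_start@4 write@6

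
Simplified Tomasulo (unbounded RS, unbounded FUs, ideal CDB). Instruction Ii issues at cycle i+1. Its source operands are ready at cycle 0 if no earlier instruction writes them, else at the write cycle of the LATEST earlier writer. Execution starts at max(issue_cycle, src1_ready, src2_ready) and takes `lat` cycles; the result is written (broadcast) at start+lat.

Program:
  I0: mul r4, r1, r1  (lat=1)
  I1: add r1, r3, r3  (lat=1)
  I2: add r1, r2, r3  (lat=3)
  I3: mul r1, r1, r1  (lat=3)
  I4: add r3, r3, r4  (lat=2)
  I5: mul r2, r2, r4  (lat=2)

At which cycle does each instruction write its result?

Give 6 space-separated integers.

Answer: 2 3 6 9 7 8

Derivation:
I0 mul r4: issue@1 deps=(None,None) exec_start@1 write@2
I1 add r1: issue@2 deps=(None,None) exec_start@2 write@3
I2 add r1: issue@3 deps=(None,None) exec_start@3 write@6
I3 mul r1: issue@4 deps=(2,2) exec_start@6 write@9
I4 add r3: issue@5 deps=(None,0) exec_start@5 write@7
I5 mul r2: issue@6 deps=(None,0) exec_start@6 write@8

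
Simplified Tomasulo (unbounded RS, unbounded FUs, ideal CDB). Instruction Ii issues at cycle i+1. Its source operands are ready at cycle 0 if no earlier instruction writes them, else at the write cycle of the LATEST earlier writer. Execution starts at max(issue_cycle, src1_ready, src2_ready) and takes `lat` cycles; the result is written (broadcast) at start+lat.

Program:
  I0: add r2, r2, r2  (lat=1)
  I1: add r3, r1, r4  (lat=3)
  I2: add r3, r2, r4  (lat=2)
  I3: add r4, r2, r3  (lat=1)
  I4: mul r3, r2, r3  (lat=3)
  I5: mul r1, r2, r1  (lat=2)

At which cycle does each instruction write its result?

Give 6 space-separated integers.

I0 add r2: issue@1 deps=(None,None) exec_start@1 write@2
I1 add r3: issue@2 deps=(None,None) exec_start@2 write@5
I2 add r3: issue@3 deps=(0,None) exec_start@3 write@5
I3 add r4: issue@4 deps=(0,2) exec_start@5 write@6
I4 mul r3: issue@5 deps=(0,2) exec_start@5 write@8
I5 mul r1: issue@6 deps=(0,None) exec_start@6 write@8

Answer: 2 5 5 6 8 8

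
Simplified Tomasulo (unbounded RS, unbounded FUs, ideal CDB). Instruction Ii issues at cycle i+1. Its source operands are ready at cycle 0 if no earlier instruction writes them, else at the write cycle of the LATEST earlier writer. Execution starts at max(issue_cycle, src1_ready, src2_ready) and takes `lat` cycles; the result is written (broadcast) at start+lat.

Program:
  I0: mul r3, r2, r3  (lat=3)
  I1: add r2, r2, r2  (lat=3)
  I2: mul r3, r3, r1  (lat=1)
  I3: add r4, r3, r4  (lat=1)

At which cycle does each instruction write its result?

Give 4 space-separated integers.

I0 mul r3: issue@1 deps=(None,None) exec_start@1 write@4
I1 add r2: issue@2 deps=(None,None) exec_start@2 write@5
I2 mul r3: issue@3 deps=(0,None) exec_start@4 write@5
I3 add r4: issue@4 deps=(2,None) exec_start@5 write@6

Answer: 4 5 5 6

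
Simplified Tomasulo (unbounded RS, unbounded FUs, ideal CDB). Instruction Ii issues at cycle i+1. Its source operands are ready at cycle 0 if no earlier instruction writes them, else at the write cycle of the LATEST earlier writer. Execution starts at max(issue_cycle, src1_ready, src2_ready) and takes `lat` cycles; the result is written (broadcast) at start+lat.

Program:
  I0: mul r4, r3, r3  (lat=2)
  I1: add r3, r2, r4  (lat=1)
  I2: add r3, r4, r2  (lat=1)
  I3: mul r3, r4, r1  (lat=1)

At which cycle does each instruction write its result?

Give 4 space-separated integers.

Answer: 3 4 4 5

Derivation:
I0 mul r4: issue@1 deps=(None,None) exec_start@1 write@3
I1 add r3: issue@2 deps=(None,0) exec_start@3 write@4
I2 add r3: issue@3 deps=(0,None) exec_start@3 write@4
I3 mul r3: issue@4 deps=(0,None) exec_start@4 write@5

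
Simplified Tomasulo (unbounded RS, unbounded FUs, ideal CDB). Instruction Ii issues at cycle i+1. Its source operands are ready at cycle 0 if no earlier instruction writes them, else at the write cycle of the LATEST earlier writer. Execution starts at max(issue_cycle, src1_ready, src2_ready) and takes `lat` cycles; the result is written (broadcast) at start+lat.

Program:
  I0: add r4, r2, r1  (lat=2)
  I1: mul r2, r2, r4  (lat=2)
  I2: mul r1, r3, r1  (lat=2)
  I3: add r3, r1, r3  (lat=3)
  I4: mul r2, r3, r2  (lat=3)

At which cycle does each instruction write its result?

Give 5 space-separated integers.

Answer: 3 5 5 8 11

Derivation:
I0 add r4: issue@1 deps=(None,None) exec_start@1 write@3
I1 mul r2: issue@2 deps=(None,0) exec_start@3 write@5
I2 mul r1: issue@3 deps=(None,None) exec_start@3 write@5
I3 add r3: issue@4 deps=(2,None) exec_start@5 write@8
I4 mul r2: issue@5 deps=(3,1) exec_start@8 write@11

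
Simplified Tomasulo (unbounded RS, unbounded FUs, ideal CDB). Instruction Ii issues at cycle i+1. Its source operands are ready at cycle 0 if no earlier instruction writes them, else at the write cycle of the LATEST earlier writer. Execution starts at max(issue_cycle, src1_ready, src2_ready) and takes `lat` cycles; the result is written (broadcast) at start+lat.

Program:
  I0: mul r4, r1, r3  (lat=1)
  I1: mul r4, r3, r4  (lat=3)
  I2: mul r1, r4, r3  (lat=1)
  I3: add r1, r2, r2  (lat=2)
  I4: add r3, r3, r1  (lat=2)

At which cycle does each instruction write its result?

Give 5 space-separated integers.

I0 mul r4: issue@1 deps=(None,None) exec_start@1 write@2
I1 mul r4: issue@2 deps=(None,0) exec_start@2 write@5
I2 mul r1: issue@3 deps=(1,None) exec_start@5 write@6
I3 add r1: issue@4 deps=(None,None) exec_start@4 write@6
I4 add r3: issue@5 deps=(None,3) exec_start@6 write@8

Answer: 2 5 6 6 8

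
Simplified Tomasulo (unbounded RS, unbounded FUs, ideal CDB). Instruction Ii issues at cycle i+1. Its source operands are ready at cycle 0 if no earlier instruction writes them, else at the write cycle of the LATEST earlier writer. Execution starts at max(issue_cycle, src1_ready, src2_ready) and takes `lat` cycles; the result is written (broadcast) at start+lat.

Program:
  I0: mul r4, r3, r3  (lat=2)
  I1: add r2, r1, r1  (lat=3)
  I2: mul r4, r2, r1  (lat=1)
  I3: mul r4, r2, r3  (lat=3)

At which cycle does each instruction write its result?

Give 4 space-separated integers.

Answer: 3 5 6 8

Derivation:
I0 mul r4: issue@1 deps=(None,None) exec_start@1 write@3
I1 add r2: issue@2 deps=(None,None) exec_start@2 write@5
I2 mul r4: issue@3 deps=(1,None) exec_start@5 write@6
I3 mul r4: issue@4 deps=(1,None) exec_start@5 write@8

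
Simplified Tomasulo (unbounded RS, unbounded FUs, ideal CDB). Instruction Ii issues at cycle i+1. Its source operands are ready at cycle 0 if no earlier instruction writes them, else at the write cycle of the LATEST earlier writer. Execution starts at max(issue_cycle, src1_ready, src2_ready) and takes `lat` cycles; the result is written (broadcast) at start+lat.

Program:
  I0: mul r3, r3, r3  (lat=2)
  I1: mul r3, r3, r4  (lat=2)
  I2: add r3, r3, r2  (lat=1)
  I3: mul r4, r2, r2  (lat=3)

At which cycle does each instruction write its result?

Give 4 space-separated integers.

I0 mul r3: issue@1 deps=(None,None) exec_start@1 write@3
I1 mul r3: issue@2 deps=(0,None) exec_start@3 write@5
I2 add r3: issue@3 deps=(1,None) exec_start@5 write@6
I3 mul r4: issue@4 deps=(None,None) exec_start@4 write@7

Answer: 3 5 6 7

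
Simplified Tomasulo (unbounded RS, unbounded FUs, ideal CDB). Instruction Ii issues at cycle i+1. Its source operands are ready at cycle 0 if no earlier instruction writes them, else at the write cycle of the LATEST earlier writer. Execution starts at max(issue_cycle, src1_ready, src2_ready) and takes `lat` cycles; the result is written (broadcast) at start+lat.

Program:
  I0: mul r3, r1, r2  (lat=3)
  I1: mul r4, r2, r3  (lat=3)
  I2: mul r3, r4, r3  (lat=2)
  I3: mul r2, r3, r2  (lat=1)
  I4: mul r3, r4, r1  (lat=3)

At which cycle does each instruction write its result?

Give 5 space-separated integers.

Answer: 4 7 9 10 10

Derivation:
I0 mul r3: issue@1 deps=(None,None) exec_start@1 write@4
I1 mul r4: issue@2 deps=(None,0) exec_start@4 write@7
I2 mul r3: issue@3 deps=(1,0) exec_start@7 write@9
I3 mul r2: issue@4 deps=(2,None) exec_start@9 write@10
I4 mul r3: issue@5 deps=(1,None) exec_start@7 write@10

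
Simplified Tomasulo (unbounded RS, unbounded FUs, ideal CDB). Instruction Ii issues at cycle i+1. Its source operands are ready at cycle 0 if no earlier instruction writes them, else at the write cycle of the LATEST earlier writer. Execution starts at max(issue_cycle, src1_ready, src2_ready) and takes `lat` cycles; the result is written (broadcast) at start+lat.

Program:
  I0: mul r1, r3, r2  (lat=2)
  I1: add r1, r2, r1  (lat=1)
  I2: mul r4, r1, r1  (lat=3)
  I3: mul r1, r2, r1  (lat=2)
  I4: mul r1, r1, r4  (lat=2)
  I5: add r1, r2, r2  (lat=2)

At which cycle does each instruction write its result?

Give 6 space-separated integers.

Answer: 3 4 7 6 9 8

Derivation:
I0 mul r1: issue@1 deps=(None,None) exec_start@1 write@3
I1 add r1: issue@2 deps=(None,0) exec_start@3 write@4
I2 mul r4: issue@3 deps=(1,1) exec_start@4 write@7
I3 mul r1: issue@4 deps=(None,1) exec_start@4 write@6
I4 mul r1: issue@5 deps=(3,2) exec_start@7 write@9
I5 add r1: issue@6 deps=(None,None) exec_start@6 write@8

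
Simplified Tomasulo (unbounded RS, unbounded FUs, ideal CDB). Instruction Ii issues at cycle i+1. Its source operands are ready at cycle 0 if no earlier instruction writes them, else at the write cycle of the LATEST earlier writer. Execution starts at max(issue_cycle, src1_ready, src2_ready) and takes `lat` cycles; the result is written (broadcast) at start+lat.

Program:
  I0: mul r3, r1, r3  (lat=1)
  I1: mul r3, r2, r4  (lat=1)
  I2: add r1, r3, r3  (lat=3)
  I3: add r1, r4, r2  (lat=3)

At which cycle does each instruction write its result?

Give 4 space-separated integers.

Answer: 2 3 6 7

Derivation:
I0 mul r3: issue@1 deps=(None,None) exec_start@1 write@2
I1 mul r3: issue@2 deps=(None,None) exec_start@2 write@3
I2 add r1: issue@3 deps=(1,1) exec_start@3 write@6
I3 add r1: issue@4 deps=(None,None) exec_start@4 write@7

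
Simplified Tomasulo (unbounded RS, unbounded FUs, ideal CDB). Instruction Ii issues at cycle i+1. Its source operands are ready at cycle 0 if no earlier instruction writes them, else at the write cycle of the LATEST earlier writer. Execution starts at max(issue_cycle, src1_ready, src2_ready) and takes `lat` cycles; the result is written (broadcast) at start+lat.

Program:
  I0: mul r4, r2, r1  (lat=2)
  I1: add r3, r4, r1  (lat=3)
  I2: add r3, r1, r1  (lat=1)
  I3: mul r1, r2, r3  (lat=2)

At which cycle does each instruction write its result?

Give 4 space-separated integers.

I0 mul r4: issue@1 deps=(None,None) exec_start@1 write@3
I1 add r3: issue@2 deps=(0,None) exec_start@3 write@6
I2 add r3: issue@3 deps=(None,None) exec_start@3 write@4
I3 mul r1: issue@4 deps=(None,2) exec_start@4 write@6

Answer: 3 6 4 6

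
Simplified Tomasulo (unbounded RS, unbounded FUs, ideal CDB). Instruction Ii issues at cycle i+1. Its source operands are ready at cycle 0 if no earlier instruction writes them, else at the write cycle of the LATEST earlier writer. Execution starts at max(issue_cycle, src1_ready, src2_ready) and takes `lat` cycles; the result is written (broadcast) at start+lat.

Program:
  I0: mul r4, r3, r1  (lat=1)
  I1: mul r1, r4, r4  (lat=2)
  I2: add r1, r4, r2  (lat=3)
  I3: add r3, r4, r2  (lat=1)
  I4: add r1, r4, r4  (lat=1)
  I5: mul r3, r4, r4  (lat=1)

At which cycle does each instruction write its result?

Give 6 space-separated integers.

I0 mul r4: issue@1 deps=(None,None) exec_start@1 write@2
I1 mul r1: issue@2 deps=(0,0) exec_start@2 write@4
I2 add r1: issue@3 deps=(0,None) exec_start@3 write@6
I3 add r3: issue@4 deps=(0,None) exec_start@4 write@5
I4 add r1: issue@5 deps=(0,0) exec_start@5 write@6
I5 mul r3: issue@6 deps=(0,0) exec_start@6 write@7

Answer: 2 4 6 5 6 7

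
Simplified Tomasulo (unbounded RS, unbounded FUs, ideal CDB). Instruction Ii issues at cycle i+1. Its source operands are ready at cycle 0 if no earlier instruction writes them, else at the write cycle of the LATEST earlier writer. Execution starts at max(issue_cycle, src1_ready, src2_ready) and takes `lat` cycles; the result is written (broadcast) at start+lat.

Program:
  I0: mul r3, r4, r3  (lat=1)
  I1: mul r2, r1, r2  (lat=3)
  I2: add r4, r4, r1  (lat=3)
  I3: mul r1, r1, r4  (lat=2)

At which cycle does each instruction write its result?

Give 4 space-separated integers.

Answer: 2 5 6 8

Derivation:
I0 mul r3: issue@1 deps=(None,None) exec_start@1 write@2
I1 mul r2: issue@2 deps=(None,None) exec_start@2 write@5
I2 add r4: issue@3 deps=(None,None) exec_start@3 write@6
I3 mul r1: issue@4 deps=(None,2) exec_start@6 write@8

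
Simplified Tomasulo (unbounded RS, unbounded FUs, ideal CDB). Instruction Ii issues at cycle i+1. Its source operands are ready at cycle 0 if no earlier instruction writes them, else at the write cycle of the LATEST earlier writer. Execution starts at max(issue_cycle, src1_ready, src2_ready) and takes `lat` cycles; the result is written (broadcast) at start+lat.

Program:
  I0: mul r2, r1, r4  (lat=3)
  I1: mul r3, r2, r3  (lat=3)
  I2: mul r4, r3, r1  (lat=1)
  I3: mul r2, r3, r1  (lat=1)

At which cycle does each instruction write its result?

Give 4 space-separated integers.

I0 mul r2: issue@1 deps=(None,None) exec_start@1 write@4
I1 mul r3: issue@2 deps=(0,None) exec_start@4 write@7
I2 mul r4: issue@3 deps=(1,None) exec_start@7 write@8
I3 mul r2: issue@4 deps=(1,None) exec_start@7 write@8

Answer: 4 7 8 8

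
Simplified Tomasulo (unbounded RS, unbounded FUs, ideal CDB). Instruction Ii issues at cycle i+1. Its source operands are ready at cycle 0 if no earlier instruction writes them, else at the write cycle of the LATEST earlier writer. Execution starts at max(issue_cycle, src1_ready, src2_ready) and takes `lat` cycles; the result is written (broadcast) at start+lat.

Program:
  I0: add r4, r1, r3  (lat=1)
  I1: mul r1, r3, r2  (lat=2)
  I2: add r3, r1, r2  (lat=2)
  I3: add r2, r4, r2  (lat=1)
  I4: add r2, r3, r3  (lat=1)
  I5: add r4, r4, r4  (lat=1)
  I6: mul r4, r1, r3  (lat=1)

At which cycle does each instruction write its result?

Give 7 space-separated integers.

I0 add r4: issue@1 deps=(None,None) exec_start@1 write@2
I1 mul r1: issue@2 deps=(None,None) exec_start@2 write@4
I2 add r3: issue@3 deps=(1,None) exec_start@4 write@6
I3 add r2: issue@4 deps=(0,None) exec_start@4 write@5
I4 add r2: issue@5 deps=(2,2) exec_start@6 write@7
I5 add r4: issue@6 deps=(0,0) exec_start@6 write@7
I6 mul r4: issue@7 deps=(1,2) exec_start@7 write@8

Answer: 2 4 6 5 7 7 8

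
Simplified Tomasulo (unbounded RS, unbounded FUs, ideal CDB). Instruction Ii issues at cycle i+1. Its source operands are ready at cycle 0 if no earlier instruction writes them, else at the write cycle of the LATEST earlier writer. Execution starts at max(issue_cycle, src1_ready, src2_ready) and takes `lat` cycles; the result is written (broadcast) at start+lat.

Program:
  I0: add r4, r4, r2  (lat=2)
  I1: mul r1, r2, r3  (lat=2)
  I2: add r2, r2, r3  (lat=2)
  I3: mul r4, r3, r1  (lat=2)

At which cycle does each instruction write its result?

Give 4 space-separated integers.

Answer: 3 4 5 6

Derivation:
I0 add r4: issue@1 deps=(None,None) exec_start@1 write@3
I1 mul r1: issue@2 deps=(None,None) exec_start@2 write@4
I2 add r2: issue@3 deps=(None,None) exec_start@3 write@5
I3 mul r4: issue@4 deps=(None,1) exec_start@4 write@6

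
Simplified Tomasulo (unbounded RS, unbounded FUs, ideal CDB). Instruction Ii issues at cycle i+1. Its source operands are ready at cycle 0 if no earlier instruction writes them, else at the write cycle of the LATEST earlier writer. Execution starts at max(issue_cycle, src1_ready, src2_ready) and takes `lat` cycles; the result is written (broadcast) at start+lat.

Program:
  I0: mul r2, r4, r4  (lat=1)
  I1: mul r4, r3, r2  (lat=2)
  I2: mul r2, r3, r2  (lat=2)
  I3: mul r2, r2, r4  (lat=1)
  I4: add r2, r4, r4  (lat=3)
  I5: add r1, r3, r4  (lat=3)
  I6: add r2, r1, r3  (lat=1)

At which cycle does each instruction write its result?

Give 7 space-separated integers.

Answer: 2 4 5 6 8 9 10

Derivation:
I0 mul r2: issue@1 deps=(None,None) exec_start@1 write@2
I1 mul r4: issue@2 deps=(None,0) exec_start@2 write@4
I2 mul r2: issue@3 deps=(None,0) exec_start@3 write@5
I3 mul r2: issue@4 deps=(2,1) exec_start@5 write@6
I4 add r2: issue@5 deps=(1,1) exec_start@5 write@8
I5 add r1: issue@6 deps=(None,1) exec_start@6 write@9
I6 add r2: issue@7 deps=(5,None) exec_start@9 write@10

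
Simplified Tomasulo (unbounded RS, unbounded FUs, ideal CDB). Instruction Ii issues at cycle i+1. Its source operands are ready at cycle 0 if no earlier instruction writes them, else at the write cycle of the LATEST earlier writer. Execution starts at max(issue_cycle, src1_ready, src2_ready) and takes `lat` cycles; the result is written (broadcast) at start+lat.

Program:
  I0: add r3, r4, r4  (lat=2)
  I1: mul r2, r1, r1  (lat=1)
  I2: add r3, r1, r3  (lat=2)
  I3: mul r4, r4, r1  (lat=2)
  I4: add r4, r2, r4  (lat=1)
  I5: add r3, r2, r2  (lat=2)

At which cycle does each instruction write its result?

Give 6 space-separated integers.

Answer: 3 3 5 6 7 8

Derivation:
I0 add r3: issue@1 deps=(None,None) exec_start@1 write@3
I1 mul r2: issue@2 deps=(None,None) exec_start@2 write@3
I2 add r3: issue@3 deps=(None,0) exec_start@3 write@5
I3 mul r4: issue@4 deps=(None,None) exec_start@4 write@6
I4 add r4: issue@5 deps=(1,3) exec_start@6 write@7
I5 add r3: issue@6 deps=(1,1) exec_start@6 write@8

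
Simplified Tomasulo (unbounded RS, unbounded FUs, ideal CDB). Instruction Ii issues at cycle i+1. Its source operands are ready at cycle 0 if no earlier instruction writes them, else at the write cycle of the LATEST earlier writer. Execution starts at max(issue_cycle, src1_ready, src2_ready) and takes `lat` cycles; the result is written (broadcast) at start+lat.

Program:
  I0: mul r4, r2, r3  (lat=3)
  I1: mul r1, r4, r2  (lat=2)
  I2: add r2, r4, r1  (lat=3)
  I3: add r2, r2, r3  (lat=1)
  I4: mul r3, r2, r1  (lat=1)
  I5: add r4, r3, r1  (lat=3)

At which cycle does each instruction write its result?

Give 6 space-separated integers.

I0 mul r4: issue@1 deps=(None,None) exec_start@1 write@4
I1 mul r1: issue@2 deps=(0,None) exec_start@4 write@6
I2 add r2: issue@3 deps=(0,1) exec_start@6 write@9
I3 add r2: issue@4 deps=(2,None) exec_start@9 write@10
I4 mul r3: issue@5 deps=(3,1) exec_start@10 write@11
I5 add r4: issue@6 deps=(4,1) exec_start@11 write@14

Answer: 4 6 9 10 11 14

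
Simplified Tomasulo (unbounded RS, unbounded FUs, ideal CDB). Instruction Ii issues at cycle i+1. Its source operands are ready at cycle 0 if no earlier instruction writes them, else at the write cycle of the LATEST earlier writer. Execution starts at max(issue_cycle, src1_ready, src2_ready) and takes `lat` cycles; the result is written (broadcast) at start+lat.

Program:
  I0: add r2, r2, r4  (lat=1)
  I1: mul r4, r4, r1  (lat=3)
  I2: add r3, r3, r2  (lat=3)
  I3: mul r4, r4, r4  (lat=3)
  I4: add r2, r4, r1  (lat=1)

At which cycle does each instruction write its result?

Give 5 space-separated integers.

Answer: 2 5 6 8 9

Derivation:
I0 add r2: issue@1 deps=(None,None) exec_start@1 write@2
I1 mul r4: issue@2 deps=(None,None) exec_start@2 write@5
I2 add r3: issue@3 deps=(None,0) exec_start@3 write@6
I3 mul r4: issue@4 deps=(1,1) exec_start@5 write@8
I4 add r2: issue@5 deps=(3,None) exec_start@8 write@9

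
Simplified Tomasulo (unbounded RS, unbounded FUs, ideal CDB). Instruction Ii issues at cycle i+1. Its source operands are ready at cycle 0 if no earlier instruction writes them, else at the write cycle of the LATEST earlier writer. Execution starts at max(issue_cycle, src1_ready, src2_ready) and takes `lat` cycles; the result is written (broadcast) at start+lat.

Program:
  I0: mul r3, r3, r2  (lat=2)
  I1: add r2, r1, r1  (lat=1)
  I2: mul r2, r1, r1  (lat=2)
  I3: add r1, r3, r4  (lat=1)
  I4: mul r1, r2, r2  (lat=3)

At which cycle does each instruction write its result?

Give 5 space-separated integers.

Answer: 3 3 5 5 8

Derivation:
I0 mul r3: issue@1 deps=(None,None) exec_start@1 write@3
I1 add r2: issue@2 deps=(None,None) exec_start@2 write@3
I2 mul r2: issue@3 deps=(None,None) exec_start@3 write@5
I3 add r1: issue@4 deps=(0,None) exec_start@4 write@5
I4 mul r1: issue@5 deps=(2,2) exec_start@5 write@8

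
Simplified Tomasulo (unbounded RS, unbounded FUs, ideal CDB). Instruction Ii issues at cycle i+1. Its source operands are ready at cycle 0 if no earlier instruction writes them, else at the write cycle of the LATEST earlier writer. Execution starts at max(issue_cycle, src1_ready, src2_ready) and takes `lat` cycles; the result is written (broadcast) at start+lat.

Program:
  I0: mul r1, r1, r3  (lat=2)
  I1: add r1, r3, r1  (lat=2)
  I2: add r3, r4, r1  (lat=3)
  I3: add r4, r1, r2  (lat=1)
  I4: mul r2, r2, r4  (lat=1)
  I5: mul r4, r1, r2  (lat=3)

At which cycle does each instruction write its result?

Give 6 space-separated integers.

Answer: 3 5 8 6 7 10

Derivation:
I0 mul r1: issue@1 deps=(None,None) exec_start@1 write@3
I1 add r1: issue@2 deps=(None,0) exec_start@3 write@5
I2 add r3: issue@3 deps=(None,1) exec_start@5 write@8
I3 add r4: issue@4 deps=(1,None) exec_start@5 write@6
I4 mul r2: issue@5 deps=(None,3) exec_start@6 write@7
I5 mul r4: issue@6 deps=(1,4) exec_start@7 write@10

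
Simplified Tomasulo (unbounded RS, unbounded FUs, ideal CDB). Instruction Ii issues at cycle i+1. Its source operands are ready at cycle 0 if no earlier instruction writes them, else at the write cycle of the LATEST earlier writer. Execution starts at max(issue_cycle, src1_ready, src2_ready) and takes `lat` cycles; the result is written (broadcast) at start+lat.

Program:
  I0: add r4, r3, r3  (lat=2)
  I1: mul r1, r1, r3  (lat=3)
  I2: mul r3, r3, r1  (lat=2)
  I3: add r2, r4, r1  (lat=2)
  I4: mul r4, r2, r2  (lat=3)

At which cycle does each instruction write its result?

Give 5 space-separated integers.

I0 add r4: issue@1 deps=(None,None) exec_start@1 write@3
I1 mul r1: issue@2 deps=(None,None) exec_start@2 write@5
I2 mul r3: issue@3 deps=(None,1) exec_start@5 write@7
I3 add r2: issue@4 deps=(0,1) exec_start@5 write@7
I4 mul r4: issue@5 deps=(3,3) exec_start@7 write@10

Answer: 3 5 7 7 10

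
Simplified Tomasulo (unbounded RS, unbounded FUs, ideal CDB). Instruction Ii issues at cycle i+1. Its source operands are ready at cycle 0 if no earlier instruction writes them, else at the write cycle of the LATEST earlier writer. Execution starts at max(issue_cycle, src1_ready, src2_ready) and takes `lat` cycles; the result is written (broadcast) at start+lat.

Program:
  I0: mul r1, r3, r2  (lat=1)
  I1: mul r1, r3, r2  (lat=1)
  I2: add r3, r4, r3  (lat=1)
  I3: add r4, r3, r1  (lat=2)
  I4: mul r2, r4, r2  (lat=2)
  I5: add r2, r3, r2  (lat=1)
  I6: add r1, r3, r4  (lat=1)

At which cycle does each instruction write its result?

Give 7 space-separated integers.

Answer: 2 3 4 6 8 9 8

Derivation:
I0 mul r1: issue@1 deps=(None,None) exec_start@1 write@2
I1 mul r1: issue@2 deps=(None,None) exec_start@2 write@3
I2 add r3: issue@3 deps=(None,None) exec_start@3 write@4
I3 add r4: issue@4 deps=(2,1) exec_start@4 write@6
I4 mul r2: issue@5 deps=(3,None) exec_start@6 write@8
I5 add r2: issue@6 deps=(2,4) exec_start@8 write@9
I6 add r1: issue@7 deps=(2,3) exec_start@7 write@8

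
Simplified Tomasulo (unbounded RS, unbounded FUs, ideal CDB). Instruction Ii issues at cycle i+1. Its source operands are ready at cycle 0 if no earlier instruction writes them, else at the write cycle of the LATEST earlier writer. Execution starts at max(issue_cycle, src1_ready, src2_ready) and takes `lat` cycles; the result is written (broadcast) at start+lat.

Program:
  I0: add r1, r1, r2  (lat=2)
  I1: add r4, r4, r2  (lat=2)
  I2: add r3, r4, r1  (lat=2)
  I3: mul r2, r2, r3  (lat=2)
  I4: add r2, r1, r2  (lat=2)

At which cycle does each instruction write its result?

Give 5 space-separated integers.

I0 add r1: issue@1 deps=(None,None) exec_start@1 write@3
I1 add r4: issue@2 deps=(None,None) exec_start@2 write@4
I2 add r3: issue@3 deps=(1,0) exec_start@4 write@6
I3 mul r2: issue@4 deps=(None,2) exec_start@6 write@8
I4 add r2: issue@5 deps=(0,3) exec_start@8 write@10

Answer: 3 4 6 8 10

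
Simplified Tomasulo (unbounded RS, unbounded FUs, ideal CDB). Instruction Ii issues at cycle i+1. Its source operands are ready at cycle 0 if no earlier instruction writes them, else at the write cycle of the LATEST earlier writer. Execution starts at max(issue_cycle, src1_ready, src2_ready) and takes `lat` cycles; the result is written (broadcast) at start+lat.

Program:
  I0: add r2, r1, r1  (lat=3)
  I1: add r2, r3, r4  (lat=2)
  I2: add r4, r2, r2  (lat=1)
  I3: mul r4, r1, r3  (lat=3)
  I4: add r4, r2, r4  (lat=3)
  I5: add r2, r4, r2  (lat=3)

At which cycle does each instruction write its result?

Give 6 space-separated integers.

Answer: 4 4 5 7 10 13

Derivation:
I0 add r2: issue@1 deps=(None,None) exec_start@1 write@4
I1 add r2: issue@2 deps=(None,None) exec_start@2 write@4
I2 add r4: issue@3 deps=(1,1) exec_start@4 write@5
I3 mul r4: issue@4 deps=(None,None) exec_start@4 write@7
I4 add r4: issue@5 deps=(1,3) exec_start@7 write@10
I5 add r2: issue@6 deps=(4,1) exec_start@10 write@13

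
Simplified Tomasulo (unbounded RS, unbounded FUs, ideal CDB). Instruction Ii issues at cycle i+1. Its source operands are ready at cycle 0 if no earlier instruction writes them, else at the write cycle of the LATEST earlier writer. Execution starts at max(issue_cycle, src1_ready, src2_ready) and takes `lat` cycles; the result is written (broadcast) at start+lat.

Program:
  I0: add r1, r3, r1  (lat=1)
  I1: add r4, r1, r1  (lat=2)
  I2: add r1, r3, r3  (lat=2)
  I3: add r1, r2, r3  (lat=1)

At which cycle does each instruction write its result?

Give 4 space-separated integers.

I0 add r1: issue@1 deps=(None,None) exec_start@1 write@2
I1 add r4: issue@2 deps=(0,0) exec_start@2 write@4
I2 add r1: issue@3 deps=(None,None) exec_start@3 write@5
I3 add r1: issue@4 deps=(None,None) exec_start@4 write@5

Answer: 2 4 5 5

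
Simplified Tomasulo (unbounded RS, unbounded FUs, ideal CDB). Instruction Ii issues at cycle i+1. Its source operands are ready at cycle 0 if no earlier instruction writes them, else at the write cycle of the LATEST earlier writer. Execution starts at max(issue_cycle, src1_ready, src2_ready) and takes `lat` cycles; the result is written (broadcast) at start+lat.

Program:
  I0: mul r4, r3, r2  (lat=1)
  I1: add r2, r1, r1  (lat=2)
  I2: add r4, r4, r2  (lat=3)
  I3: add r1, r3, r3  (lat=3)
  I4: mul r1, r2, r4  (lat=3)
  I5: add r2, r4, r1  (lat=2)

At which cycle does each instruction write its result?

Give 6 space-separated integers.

I0 mul r4: issue@1 deps=(None,None) exec_start@1 write@2
I1 add r2: issue@2 deps=(None,None) exec_start@2 write@4
I2 add r4: issue@3 deps=(0,1) exec_start@4 write@7
I3 add r1: issue@4 deps=(None,None) exec_start@4 write@7
I4 mul r1: issue@5 deps=(1,2) exec_start@7 write@10
I5 add r2: issue@6 deps=(2,4) exec_start@10 write@12

Answer: 2 4 7 7 10 12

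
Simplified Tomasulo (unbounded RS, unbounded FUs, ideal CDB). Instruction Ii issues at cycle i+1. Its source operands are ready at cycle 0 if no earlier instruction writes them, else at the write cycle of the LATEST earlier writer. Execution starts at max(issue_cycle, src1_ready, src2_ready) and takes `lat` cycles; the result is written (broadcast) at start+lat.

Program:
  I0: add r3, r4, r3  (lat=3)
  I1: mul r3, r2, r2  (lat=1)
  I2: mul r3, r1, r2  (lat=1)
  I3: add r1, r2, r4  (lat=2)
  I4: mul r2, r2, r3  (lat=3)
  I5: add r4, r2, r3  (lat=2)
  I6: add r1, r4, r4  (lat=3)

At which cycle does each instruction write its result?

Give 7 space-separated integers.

I0 add r3: issue@1 deps=(None,None) exec_start@1 write@4
I1 mul r3: issue@2 deps=(None,None) exec_start@2 write@3
I2 mul r3: issue@3 deps=(None,None) exec_start@3 write@4
I3 add r1: issue@4 deps=(None,None) exec_start@4 write@6
I4 mul r2: issue@5 deps=(None,2) exec_start@5 write@8
I5 add r4: issue@6 deps=(4,2) exec_start@8 write@10
I6 add r1: issue@7 deps=(5,5) exec_start@10 write@13

Answer: 4 3 4 6 8 10 13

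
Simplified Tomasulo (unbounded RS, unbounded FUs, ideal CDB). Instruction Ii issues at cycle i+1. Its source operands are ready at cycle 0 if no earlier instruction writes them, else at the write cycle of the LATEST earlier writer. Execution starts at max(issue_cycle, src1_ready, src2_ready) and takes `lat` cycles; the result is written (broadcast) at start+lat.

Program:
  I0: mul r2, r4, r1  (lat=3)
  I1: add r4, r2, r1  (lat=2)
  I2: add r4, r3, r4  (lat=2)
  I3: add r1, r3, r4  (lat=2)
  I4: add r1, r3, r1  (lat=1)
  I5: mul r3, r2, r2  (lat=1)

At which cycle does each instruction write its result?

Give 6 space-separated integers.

I0 mul r2: issue@1 deps=(None,None) exec_start@1 write@4
I1 add r4: issue@2 deps=(0,None) exec_start@4 write@6
I2 add r4: issue@3 deps=(None,1) exec_start@6 write@8
I3 add r1: issue@4 deps=(None,2) exec_start@8 write@10
I4 add r1: issue@5 deps=(None,3) exec_start@10 write@11
I5 mul r3: issue@6 deps=(0,0) exec_start@6 write@7

Answer: 4 6 8 10 11 7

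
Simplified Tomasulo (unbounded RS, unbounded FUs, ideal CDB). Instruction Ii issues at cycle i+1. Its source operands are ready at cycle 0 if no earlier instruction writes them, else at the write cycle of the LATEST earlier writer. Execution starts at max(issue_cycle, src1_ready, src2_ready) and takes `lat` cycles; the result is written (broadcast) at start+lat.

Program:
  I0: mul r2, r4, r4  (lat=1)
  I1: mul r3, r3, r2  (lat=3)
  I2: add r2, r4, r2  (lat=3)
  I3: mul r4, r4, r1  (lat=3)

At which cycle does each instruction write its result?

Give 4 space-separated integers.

I0 mul r2: issue@1 deps=(None,None) exec_start@1 write@2
I1 mul r3: issue@2 deps=(None,0) exec_start@2 write@5
I2 add r2: issue@3 deps=(None,0) exec_start@3 write@6
I3 mul r4: issue@4 deps=(None,None) exec_start@4 write@7

Answer: 2 5 6 7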